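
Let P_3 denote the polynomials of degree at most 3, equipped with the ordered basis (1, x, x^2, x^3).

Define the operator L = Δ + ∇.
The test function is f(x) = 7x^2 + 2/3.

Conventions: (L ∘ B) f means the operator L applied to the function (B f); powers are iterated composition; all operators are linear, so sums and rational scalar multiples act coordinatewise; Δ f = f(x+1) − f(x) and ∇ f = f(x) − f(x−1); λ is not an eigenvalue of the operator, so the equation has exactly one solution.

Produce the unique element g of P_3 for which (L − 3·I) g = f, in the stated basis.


write g with unknown coordinates in the stated basis and equate coefficients in (L − 3·I) g = f
solving from the highest basis element down gives g = -(7/3)x^2 - (28/9)x - 62/27
check: L g = -(28/3)x - 56/9
so L g − 3·g = 7x^2 + 2/3 = f ✓

g(x) = -(7/3)x^2 - (28/9)x - 62/27


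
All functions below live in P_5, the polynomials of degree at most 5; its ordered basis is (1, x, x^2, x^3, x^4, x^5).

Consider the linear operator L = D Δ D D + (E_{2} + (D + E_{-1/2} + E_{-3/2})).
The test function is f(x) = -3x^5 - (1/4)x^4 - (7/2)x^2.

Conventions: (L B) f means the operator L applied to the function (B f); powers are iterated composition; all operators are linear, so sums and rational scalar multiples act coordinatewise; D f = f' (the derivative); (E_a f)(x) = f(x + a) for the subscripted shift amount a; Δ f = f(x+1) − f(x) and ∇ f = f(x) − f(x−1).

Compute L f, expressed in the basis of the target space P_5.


g(x) = -9x^5 - (63/4)x^4 - 196x^3 - (621/4)x^2 - (5507/8)x - 9189/32

D f = -15x^4 - x^3 - 7x
D D f = -60x^3 - 3x^2 - 7
Δ D D f = -180x^2 - 186x - 63
D Δ D D f = -360x - 186
E_{2} f = -3x^5 - (121/4)x^4 - 122x^3 - (499/2)x^2 - 262x - 114
D f = -15x^4 - x^3 - 7x
E_{-1/2} f = -3x^5 + (29/4)x^4 - 7x^3 - (1/8)x^2 + (43/16)x - 51/64
E_{-3/2} f = -3x^5 + (89/4)x^4 - 66x^3 + (755/8)x^2 - (993/16)x + 873/64
(D + E_{-1/2} + E_{-3/2}) f = -6x^5 + (29/2)x^4 - 74x^3 + (377/4)x^2 - (531/8)x + 411/32
(E_{2} + (D + E_{-1/2} + E_{-3/2})) f = -9x^5 - (63/4)x^4 - 196x^3 - (621/4)x^2 - (2627/8)x - 3237/32
(D Δ D D + (E_{2} + (D + E_{-1/2} + E_{-3/2}))) f = -9x^5 - (63/4)x^4 - 196x^3 - (621/4)x^2 - (5507/8)x - 9189/32


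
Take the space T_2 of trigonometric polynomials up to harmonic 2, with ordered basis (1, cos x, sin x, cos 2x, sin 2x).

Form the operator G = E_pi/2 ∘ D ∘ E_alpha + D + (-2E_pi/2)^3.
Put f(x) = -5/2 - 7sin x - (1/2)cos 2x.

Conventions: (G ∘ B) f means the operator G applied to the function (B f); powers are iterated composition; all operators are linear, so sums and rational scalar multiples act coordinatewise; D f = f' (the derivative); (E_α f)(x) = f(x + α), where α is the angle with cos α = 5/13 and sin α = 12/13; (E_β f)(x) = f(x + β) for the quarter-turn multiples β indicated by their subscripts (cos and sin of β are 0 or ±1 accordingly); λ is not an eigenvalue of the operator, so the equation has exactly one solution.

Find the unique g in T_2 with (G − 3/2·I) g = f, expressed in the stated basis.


write g with unknown coordinates in the stated basis and equate coefficients in (G − 3/2·I) g = f
solving from the highest basis element down gives g = 5/19 + (60/73)cos x + (14/73)sin x - (2677/50257)cos 2x - (1152/50257)sin 2x
check: G g = -40/19 + (90/73)cos x - (490/73)sin x - (29144/50257)cos 2x - (1728/50257)sin 2x
so G g − 3/2·g = -5/2 - 7sin x - (1/2)cos 2x = f ✓

the result is g(x) = 5/19 + (60/73)cos x + (14/73)sin x - (2677/50257)cos 2x - (1152/50257)sin 2x


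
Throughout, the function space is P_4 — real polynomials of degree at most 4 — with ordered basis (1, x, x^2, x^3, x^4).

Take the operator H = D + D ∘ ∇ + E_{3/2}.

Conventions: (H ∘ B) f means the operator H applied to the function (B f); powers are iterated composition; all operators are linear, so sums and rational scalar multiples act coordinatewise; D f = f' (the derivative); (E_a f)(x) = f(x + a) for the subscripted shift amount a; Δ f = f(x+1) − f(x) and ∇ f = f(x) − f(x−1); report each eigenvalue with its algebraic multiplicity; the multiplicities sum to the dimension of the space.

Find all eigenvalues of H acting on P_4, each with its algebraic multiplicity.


λ = 1 (multiplicity 5)

image of 1: 1
image of x: x + 5/2
image of x^2: x^2 + 5x + 17/4
image of x^3: x^3 + (15/2)x^2 + (51/4)x + 3/8
image of x^4: x^4 + 10x^3 + (51/2)x^2 + (3/2)x + 145/16
the matrix is upper triangular; its diagonal is (1, 1, 1, 1, 1)
for a triangular matrix the eigenvalues are the diagonal entries, with algebraic multiplicity their repetition count


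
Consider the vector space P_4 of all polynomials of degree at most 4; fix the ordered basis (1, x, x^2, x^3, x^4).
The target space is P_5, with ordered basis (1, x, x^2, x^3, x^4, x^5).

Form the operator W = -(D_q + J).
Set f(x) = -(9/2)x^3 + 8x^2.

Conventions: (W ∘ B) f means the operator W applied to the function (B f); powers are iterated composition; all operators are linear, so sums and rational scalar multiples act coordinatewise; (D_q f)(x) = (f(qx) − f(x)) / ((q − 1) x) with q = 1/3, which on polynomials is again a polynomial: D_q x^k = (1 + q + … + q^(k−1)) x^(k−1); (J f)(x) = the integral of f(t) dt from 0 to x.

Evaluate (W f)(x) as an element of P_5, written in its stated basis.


D_q f = -(13/2)x^2 + (32/3)x
J f = -(9/8)x^4 + (8/3)x^3
(D_q + J) f = -(9/8)x^4 + (8/3)x^3 - (13/2)x^2 + (32/3)x
(-(D_q + J)) f = (9/8)x^4 - (8/3)x^3 + (13/2)x^2 - (32/3)x

the result is g(x) = (9/8)x^4 - (8/3)x^3 + (13/2)x^2 - (32/3)x


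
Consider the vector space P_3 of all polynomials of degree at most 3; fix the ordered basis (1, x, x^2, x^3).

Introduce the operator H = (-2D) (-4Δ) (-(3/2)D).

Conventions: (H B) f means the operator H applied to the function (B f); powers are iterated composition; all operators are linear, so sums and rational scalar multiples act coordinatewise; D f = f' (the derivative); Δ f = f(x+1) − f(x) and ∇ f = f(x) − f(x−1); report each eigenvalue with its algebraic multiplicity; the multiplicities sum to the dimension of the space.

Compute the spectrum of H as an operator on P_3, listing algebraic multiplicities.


image of 1: 0
image of x: 0
image of x^2: 0
image of x^3: -72
the matrix is upper triangular; its diagonal is (0, 0, 0, 0)
for a triangular matrix the eigenvalues are the diagonal entries, with algebraic multiplicity their repetition count

λ = 0 (multiplicity 4)


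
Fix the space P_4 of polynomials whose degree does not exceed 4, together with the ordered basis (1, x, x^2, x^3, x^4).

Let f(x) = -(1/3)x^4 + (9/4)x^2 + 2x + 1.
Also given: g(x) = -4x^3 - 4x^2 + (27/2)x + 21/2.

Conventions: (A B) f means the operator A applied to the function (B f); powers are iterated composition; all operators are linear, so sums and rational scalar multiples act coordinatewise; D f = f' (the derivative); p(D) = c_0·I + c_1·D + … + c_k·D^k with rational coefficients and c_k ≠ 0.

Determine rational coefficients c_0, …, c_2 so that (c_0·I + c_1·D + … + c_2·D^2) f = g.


c_0 = 0, c_1 = 3, c_2 = 1

D^0 f = -(1/3)x^4 + (9/4)x^2 + 2x + 1
D^1 f = -(4/3)x^3 + (9/2)x + 2
D^2 f = -4x^2 + 9/2
matching coefficients of g against c_0 f + c_1 Df + … from the top degree down determines the c_i
solution: c_0 = 0, c_1 = 3, c_2 = 1


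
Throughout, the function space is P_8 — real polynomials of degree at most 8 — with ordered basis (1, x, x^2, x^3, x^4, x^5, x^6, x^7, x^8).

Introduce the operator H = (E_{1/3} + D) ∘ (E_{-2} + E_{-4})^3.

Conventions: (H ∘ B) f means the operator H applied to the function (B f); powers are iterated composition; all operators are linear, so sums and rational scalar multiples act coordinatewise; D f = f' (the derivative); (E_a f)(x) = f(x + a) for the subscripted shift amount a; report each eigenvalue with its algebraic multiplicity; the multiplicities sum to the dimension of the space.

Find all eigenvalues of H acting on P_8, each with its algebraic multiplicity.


λ = 8 (multiplicity 9)

image of 1: 8
image of x: 8x - 184/3
image of x^2: 8x^2 - (368/3)x + 4328/9
image of x^3: 8x^3 - 184x^2 + (4328/3)x - 103024/27
image of x^4: 8x^4 - (736/3)x^3 + (8656/3)x^2 - (412096/27)x + 2445992/81
image of x^5: 8x^5 - (920/3)x^4 + (43280/9)x^3 - (1030240/27)x^2 + (12229960/81)x - 56635408/243
image of x^6: 8x^6 - 368x^5 + (21640/3)x^4 - (2060480/27)x^3 + (12229960/27)x^2 - (113270816/81)x + 1226395736/729
image of x^7: 8x^7 - (1288/3)x^6 + (30296/3)x^5 - (3605840/27)x^4 + (85609720/81)x^3 - (396447856/81)x^2 + (8584770152/729)x - 22320567568/2187
image of x^8: 8x^8 - (1472/3)x^7 + (121184/9)x^6 - (5769344/27)x^5 + (171219440/81)x^4 - (3171582848/243)x^3 + (34339080608/729)x^2 - (178564540544/2187)x + 194224181192/6561
the matrix is upper triangular; its diagonal is (8, 8, 8, 8, 8, 8, 8, 8, 8)
for a triangular matrix the eigenvalues are the diagonal entries, with algebraic multiplicity their repetition count


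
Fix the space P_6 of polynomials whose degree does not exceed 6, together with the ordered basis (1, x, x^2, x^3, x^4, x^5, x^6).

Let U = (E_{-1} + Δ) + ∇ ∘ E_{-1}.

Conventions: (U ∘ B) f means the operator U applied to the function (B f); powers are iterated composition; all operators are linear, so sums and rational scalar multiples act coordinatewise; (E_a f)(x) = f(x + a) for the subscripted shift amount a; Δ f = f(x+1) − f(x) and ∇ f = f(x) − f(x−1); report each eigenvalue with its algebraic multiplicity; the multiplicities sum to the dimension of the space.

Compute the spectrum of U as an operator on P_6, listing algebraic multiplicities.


image of 1: 1
image of x: x + 1
image of x^2: x^2 + 2x - 1
image of x^3: x^3 + 3x^2 - 3x + 7
image of x^4: x^4 + 4x^3 - 6x^2 + 28x - 13
image of x^5: x^5 + 5x^4 - 10x^3 + 70x^2 - 65x + 31
image of x^6: x^6 + 6x^5 - 15x^4 + 140x^3 - 195x^2 + 186x - 61
the matrix is upper triangular; its diagonal is (1, 1, 1, 1, 1, 1, 1)
for a triangular matrix the eigenvalues are the diagonal entries, with algebraic multiplicity their repetition count

λ = 1 (multiplicity 7)


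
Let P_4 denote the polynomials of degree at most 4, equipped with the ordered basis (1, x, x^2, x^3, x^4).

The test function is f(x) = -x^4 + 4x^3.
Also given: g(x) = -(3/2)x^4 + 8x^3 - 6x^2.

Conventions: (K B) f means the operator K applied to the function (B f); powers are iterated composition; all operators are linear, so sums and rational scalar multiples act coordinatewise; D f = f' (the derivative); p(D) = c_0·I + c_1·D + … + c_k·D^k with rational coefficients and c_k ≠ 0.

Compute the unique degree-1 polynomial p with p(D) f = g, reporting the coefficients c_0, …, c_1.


D^0 f = -x^4 + 4x^3
D^1 f = -4x^3 + 12x^2
matching coefficients of g against c_0 f + c_1 Df + … from the top degree down determines the c_i
solution: c_0 = 3/2, c_1 = -1/2

c_0 = 3/2, c_1 = -1/2


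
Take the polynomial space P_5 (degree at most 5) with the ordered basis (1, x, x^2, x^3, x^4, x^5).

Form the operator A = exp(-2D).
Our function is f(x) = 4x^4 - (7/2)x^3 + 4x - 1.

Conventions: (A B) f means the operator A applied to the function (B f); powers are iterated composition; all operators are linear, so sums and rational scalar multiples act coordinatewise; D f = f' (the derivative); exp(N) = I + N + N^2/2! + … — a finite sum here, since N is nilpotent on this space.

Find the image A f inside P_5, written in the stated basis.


order-1 term: -32x^3 + 21x^2 - 8
order-2 term: 96x^2 - 42x
order-3 term: -128x + 28
order-4 term: 64
the series for exp(-2D) f terminates at order 4
exp(-2D) f = 4x^4 - (71/2)x^3 + 117x^2 - 166x + 83

g(x) = 4x^4 - (71/2)x^3 + 117x^2 - 166x + 83


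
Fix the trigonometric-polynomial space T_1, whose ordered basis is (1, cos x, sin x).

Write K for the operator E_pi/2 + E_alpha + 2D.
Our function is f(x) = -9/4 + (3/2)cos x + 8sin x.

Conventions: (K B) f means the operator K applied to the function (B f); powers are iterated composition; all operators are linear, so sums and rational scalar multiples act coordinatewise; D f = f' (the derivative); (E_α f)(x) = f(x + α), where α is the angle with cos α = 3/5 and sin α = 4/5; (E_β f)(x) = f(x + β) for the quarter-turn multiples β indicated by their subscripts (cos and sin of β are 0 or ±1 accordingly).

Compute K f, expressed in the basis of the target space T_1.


the result is g(x) = -9/2 + (313/10)cos x - (9/10)sin x

E_pi/2 f = -9/4 + 8cos x - (3/2)sin x
E_alpha f = -9/4 + (73/10)cos x + (18/5)sin x
D f = 8cos x - (3/2)sin x
(2D) f = 16cos x - 3sin x
(E_pi/2 + E_alpha + 2D) f = -9/2 + (313/10)cos x - (9/10)sin x


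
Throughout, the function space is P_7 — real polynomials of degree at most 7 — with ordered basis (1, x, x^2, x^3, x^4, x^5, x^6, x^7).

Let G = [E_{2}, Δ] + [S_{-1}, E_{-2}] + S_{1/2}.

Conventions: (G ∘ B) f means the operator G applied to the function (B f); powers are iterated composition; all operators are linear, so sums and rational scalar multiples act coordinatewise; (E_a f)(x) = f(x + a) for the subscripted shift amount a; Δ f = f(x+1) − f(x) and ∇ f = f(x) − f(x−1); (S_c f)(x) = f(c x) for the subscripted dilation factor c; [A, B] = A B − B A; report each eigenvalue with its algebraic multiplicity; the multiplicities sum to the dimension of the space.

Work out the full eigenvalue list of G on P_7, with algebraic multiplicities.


image of 1: 1
image of x: (1/2)x - 4
image of x^2: (1/4)x^2 + 8x
image of x^3: (1/8)x^3 - 12x^2 - 16
image of x^4: (1/16)x^4 + 16x^3 + 64x
image of x^5: (1/32)x^5 - 20x^4 - 160x^2 - 64
image of x^6: (1/64)x^6 + 24x^5 + 320x^3 + 384x
image of x^7: (1/128)x^7 - 28x^6 - 560x^4 - 1344x^2 - 256
the matrix is upper triangular; its diagonal is (1, 1/2, 1/4, 1/8, 1/16, 1/32, 1/64, 1/128)
for a triangular matrix the eigenvalues are the diagonal entries, with algebraic multiplicity their repetition count

λ = 1/128 (multiplicity 1), λ = 1/64 (multiplicity 1), λ = 1/32 (multiplicity 1), λ = 1/16 (multiplicity 1), λ = 1/8 (multiplicity 1), λ = 1/4 (multiplicity 1), λ = 1/2 (multiplicity 1), λ = 1 (multiplicity 1)


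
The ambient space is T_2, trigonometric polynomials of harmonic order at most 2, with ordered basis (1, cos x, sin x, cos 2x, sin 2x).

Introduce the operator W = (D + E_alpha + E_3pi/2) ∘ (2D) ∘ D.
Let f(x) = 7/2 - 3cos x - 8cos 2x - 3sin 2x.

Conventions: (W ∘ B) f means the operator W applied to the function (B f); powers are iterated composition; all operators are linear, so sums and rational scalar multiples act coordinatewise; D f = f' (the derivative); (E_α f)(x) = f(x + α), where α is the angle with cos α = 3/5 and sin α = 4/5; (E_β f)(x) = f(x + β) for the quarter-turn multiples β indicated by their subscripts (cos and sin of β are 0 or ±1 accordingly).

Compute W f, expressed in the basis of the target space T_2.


the result is g(x) = (18/5)cos x - (24/5)sin x - (272/25)cos 2x - (5504/25)sin 2x

D f = 3sin x - 6cos 2x + 16sin 2x
D D f = 3cos x + 32cos 2x + 12sin 2x
(2D) D f = 6cos x + 64cos 2x + 24sin 2x
D (2D) D f = -6sin x + 48cos 2x - 128sin 2x
E_alpha (2D) D f = (18/5)cos x - (24/5)sin x + (128/25)cos 2x - (1704/25)sin 2x
E_3pi/2 (2D) D f = 6sin x - 64cos 2x - 24sin 2x
(D + E_alpha + E_3pi/2) (2D) D f = (18/5)cos x - (24/5)sin x - (272/25)cos 2x - (5504/25)sin 2x


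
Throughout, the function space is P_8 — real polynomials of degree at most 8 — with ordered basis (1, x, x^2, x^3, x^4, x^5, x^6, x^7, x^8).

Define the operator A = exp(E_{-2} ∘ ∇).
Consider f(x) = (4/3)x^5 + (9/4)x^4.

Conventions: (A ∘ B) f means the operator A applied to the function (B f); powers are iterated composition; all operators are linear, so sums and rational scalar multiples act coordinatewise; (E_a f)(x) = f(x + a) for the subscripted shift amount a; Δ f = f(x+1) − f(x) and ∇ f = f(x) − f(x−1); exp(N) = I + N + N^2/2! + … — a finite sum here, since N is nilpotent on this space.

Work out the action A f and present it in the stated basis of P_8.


order-1 term: (20/3)x^4 - (173/3)x^3 + (1115/6)x^2 - (787/3)x + 1621/12
order-2 term: (40/3)x^3 - (373/2)x^2 + (2615/3)x - 5441/4
order-3 term: (40/3)x^2 - 191x + 4115/6
order-4 term: (20/3)x - 773/12
order-5 term: 4/3
the series for exp(E_{-2} ∘ ∇) f terminates at order 5
exp(E_{-2} ∘ ∇) f = (4/3)x^5 + (107/12)x^4 - (133/3)x^3 + (38/3)x^2 + 425x - 7229/12

the image equals g(x) = (4/3)x^5 + (107/12)x^4 - (133/3)x^3 + (38/3)x^2 + 425x - 7229/12


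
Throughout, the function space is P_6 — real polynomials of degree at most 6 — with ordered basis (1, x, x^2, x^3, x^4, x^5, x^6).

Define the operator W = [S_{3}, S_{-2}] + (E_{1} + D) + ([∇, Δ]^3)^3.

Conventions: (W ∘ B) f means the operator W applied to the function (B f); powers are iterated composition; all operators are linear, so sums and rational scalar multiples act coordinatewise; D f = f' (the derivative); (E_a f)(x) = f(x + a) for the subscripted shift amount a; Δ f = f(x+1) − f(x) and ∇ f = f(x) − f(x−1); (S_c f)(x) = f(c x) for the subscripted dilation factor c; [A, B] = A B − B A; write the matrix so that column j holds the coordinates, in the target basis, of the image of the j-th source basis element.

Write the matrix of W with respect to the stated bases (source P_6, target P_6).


image of 1: 1
image of x: x + 2
image of x^2: x^2 + 4x + 1
image of x^3: x^3 + 6x^2 + 3x + 1
image of x^4: x^4 + 8x^3 + 6x^2 + 4x + 1
image of x^5: x^5 + 10x^4 + 10x^3 + 10x^2 + 5x + 1
image of x^6: x^6 + 12x^5 + 15x^4 + 20x^3 + 15x^2 + 6x + 1
each image's coordinates form column j of the matrix

the matrix is [[1, 2, 1, 1, 1, 1, 1]; [0, 1, 4, 3, 4, 5, 6]; [0, 0, 1, 6, 6, 10, 15]; [0, 0, 0, 1, 8, 10, 20]; [0, 0, 0, 0, 1, 10, 15]; [0, 0, 0, 0, 0, 1, 12]; [0, 0, 0, 0, 0, 0, 1]] (rows listed top to bottom)


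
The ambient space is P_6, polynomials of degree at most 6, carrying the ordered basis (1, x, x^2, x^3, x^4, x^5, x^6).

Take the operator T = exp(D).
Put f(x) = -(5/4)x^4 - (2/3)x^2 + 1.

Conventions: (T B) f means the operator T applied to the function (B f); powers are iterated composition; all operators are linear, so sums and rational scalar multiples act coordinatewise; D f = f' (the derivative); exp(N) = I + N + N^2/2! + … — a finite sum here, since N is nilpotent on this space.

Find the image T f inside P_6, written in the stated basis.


the result is g(x) = -(5/4)x^4 - 5x^3 - (49/6)x^2 - (19/3)x - 11/12

order-1 term: -5x^3 - (4/3)x
order-2 term: -(15/2)x^2 - 2/3
order-3 term: -5x
order-4 term: -5/4
the series for exp(D) f terminates at order 4
exp(D) f = -(5/4)x^4 - 5x^3 - (49/6)x^2 - (19/3)x - 11/12


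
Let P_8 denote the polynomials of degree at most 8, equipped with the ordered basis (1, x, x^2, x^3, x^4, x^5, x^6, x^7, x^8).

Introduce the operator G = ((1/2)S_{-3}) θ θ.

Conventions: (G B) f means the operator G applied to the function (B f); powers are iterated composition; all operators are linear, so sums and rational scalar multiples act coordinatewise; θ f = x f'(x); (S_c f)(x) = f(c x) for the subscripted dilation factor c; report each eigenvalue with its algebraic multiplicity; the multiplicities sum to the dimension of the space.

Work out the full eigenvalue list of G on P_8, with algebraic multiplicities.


λ = -107163/2 (multiplicity 1), λ = -6075/2 (multiplicity 1), λ = -243/2 (multiplicity 1), λ = -3/2 (multiplicity 1), λ = 0 (multiplicity 1), λ = 18 (multiplicity 1), λ = 648 (multiplicity 1), λ = 13122 (multiplicity 1), λ = 209952 (multiplicity 1)

image of 1: 0
image of x: -(3/2)x
image of x^2: 18x^2
image of x^3: -(243/2)x^3
image of x^4: 648x^4
image of x^5: -(6075/2)x^5
image of x^6: 13122x^6
image of x^7: -(107163/2)x^7
image of x^8: 209952x^8
the matrix is upper triangular; its diagonal is (0, -3/2, 18, -243/2, 648, -6075/2, 13122, -107163/2, 209952)
for a triangular matrix the eigenvalues are the diagonal entries, with algebraic multiplicity their repetition count


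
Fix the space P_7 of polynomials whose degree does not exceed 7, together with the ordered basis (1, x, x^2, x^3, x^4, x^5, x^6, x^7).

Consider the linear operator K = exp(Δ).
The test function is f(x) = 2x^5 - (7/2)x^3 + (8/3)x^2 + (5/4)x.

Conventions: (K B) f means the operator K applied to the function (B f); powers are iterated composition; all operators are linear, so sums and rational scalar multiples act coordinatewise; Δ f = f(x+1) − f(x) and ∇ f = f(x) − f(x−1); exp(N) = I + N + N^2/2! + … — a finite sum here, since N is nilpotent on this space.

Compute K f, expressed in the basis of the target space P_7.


g(x) = 2x^5 + 10x^4 + (73/2)x^3 + (553/6)x^2 + (1627/12)x + 1117/12

order-1 term: 10x^4 + 20x^3 + (19/2)x^2 + (29/6)x + 29/12
order-2 term: 20x^3 + 60x^2 + (119/2)x + 133/6
order-3 term: 20x^2 + 60x + 93/2
order-4 term: 10x + 20
order-5 term: 2
the series for exp(Δ) f terminates at order 5
exp(Δ) f = 2x^5 + 10x^4 + (73/2)x^3 + (553/6)x^2 + (1627/12)x + 1117/12


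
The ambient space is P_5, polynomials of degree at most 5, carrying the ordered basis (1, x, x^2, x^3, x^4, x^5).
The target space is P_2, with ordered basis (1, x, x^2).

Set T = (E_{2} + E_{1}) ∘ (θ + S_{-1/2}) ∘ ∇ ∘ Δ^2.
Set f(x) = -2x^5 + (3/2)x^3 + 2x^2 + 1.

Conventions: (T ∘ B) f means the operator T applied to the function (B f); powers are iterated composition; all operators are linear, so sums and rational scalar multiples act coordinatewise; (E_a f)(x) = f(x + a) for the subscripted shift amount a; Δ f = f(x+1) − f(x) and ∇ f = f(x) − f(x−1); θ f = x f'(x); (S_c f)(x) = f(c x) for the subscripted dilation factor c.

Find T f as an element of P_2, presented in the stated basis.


the result is g(x) = -540x^2 - 1740x - 1632

Δ f = -10x^4 - 20x^3 - (31/2)x^2 - (3/2)x + 3/2
Δ Δ f = -40x^3 - 120x^2 - 131x - 47
∇ Δ^2 f = -120x^2 - 120x - 51
θ ∇ Δ^2 f = -240x^2 - 120x
S_{-1/2} ∇ Δ^2 f = -30x^2 + 60x - 51
(θ + S_{-1/2}) ∇ Δ^2 f = -270x^2 - 60x - 51
E_{2} ((θ + S_{-1/2}) ∘ ∇ ∘ Δ^2) f = -270x^2 - 1140x - 1251
E_{1} ((θ + S_{-1/2}) ∘ ∇ ∘ Δ^2) f = -270x^2 - 600x - 381
(E_{2} + E_{1}) ((θ + S_{-1/2}) ∘ ∇ ∘ Δ^2) f = -540x^2 - 1740x - 1632


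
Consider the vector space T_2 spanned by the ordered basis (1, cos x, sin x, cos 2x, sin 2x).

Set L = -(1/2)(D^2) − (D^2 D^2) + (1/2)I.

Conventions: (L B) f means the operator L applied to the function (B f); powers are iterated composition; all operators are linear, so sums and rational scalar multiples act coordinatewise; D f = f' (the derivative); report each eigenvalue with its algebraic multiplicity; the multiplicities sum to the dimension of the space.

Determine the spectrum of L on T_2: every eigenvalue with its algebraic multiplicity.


image of 1: 1/2
image of cos x: 0
image of sin x: 0
image of cos 2x: -(27/2)cos 2x
image of sin 2x: -(27/2)sin 2x
the matrix is diagonal; its diagonal is (1/2, 0, 0, -27/2, -27/2)
for a triangular matrix the eigenvalues are the diagonal entries, with algebraic multiplicity their repetition count

λ = -27/2 (multiplicity 2), λ = 0 (multiplicity 2), λ = 1/2 (multiplicity 1)


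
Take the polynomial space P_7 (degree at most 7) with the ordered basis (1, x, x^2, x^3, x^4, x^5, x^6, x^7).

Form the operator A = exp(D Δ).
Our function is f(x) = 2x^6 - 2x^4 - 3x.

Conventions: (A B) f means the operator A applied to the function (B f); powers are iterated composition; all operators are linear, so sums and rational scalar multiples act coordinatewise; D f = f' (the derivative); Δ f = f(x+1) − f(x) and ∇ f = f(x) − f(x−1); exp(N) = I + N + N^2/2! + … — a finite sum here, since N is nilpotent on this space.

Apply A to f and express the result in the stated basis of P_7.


the result is g(x) = 2x^6 + 58x^4 + 120x^3 + 456x^2 + 753x + 640

order-1 term: 60x^4 + 120x^3 + 96x^2 + 36x + 4
order-2 term: 360x^2 + 720x + 396
order-3 term: 240
the series for exp(D Δ) f terminates at order 3
exp(D Δ) f = 2x^6 + 58x^4 + 120x^3 + 456x^2 + 753x + 640


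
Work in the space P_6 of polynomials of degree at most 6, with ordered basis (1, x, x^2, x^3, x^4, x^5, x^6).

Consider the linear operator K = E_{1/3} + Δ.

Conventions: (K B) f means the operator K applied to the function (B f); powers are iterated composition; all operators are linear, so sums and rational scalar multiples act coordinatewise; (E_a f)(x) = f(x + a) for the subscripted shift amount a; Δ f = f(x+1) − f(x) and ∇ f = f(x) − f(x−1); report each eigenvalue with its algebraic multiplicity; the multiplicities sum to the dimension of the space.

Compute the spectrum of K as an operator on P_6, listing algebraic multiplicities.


λ = 1 (multiplicity 7)

image of 1: 1
image of x: x + 4/3
image of x^2: x^2 + (8/3)x + 10/9
image of x^3: x^3 + 4x^2 + (10/3)x + 28/27
image of x^4: x^4 + (16/3)x^3 + (20/3)x^2 + (112/27)x + 82/81
image of x^5: x^5 + (20/3)x^4 + (100/9)x^3 + (280/27)x^2 + (410/81)x + 244/243
image of x^6: x^6 + 8x^5 + (50/3)x^4 + (560/27)x^3 + (410/27)x^2 + (488/81)x + 730/729
the matrix is upper triangular; its diagonal is (1, 1, 1, 1, 1, 1, 1)
for a triangular matrix the eigenvalues are the diagonal entries, with algebraic multiplicity their repetition count


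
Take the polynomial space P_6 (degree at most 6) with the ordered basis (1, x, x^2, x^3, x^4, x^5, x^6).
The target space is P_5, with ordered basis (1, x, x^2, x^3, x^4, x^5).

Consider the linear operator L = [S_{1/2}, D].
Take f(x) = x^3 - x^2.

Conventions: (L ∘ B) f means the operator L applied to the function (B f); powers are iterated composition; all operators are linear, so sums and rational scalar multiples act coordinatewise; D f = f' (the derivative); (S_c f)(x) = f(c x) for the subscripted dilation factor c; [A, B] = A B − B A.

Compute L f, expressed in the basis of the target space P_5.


the image equals g(x) = (3/8)x^2 - (1/2)x

D f = 3x^2 - 2x
S_{1/2} D f = (3/4)x^2 - x
S_{1/2} f = (1/8)x^3 - (1/4)x^2
D S_{1/2} f = (3/8)x^2 - (1/2)x
[S_{1/2}, D] f = (3/8)x^2 - (1/2)x


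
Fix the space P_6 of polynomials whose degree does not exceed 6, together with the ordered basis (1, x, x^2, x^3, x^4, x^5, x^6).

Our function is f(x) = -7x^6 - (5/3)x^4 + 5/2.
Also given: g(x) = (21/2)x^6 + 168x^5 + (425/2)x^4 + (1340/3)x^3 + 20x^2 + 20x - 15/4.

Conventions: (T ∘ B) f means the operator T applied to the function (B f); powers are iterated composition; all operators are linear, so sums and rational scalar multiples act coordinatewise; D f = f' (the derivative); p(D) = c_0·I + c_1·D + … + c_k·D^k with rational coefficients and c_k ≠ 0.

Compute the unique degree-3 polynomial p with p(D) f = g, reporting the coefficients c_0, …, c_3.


D^0 f = -7x^6 - (5/3)x^4 + 5/2
D^1 f = -42x^5 - (20/3)x^3
D^2 f = -210x^4 - 20x^2
D^3 f = -840x^3 - 40x
matching coefficients of g against c_0 f + c_1 Df + … from the top degree down determines the c_i
solution: c_0 = -3/2, c_1 = -4, c_2 = -1, c_3 = -1/2

c_0 = -3/2, c_1 = -4, c_2 = -1, c_3 = -1/2


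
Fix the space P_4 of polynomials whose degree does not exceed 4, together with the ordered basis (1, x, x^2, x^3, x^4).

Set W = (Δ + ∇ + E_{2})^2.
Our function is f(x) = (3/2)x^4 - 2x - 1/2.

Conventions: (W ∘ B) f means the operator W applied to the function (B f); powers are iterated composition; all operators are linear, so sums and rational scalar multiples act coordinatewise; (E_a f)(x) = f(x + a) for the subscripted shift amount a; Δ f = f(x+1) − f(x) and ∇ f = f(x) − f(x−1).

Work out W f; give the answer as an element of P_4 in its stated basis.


g(x) = (3/2)x^4 + 48x^3 + 360x^2 + 694x + 1311/2

Δ f = 6x^3 + 9x^2 + 6x - 1/2
∇ f = 6x^3 - 9x^2 + 6x - 7/2
E_{2} f = (3/2)x^4 + 12x^3 + 36x^2 + 46x + 39/2
(Δ + ∇ + E_{2}) f = (3/2)x^4 + 24x^3 + 36x^2 + 58x + 31/2
Δ (Δ + ∇ + E_{2}) f = 6x^3 + 81x^2 + 150x + 239/2
∇ (Δ + ∇ + E_{2}) f = 6x^3 + 63x^2 + 6x + 89/2
E_{2} (Δ + ∇ + E_{2}) f = (3/2)x^4 + 36x^3 + 216x^2 + 538x + 983/2
(Δ + ∇ + E_{2}) (Δ + ∇ + E_{2}) f = (3/2)x^4 + 48x^3 + 360x^2 + 694x + 1311/2


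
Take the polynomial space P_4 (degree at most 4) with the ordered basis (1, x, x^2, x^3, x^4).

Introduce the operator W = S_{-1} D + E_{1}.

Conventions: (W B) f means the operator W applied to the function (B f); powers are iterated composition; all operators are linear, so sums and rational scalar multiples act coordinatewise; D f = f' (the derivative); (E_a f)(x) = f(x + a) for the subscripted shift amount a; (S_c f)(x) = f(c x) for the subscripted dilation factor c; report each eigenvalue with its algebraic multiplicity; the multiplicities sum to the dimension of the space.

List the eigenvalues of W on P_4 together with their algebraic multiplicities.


λ = 1 (multiplicity 5)

image of 1: 1
image of x: x + 2
image of x^2: x^2 + 1
image of x^3: x^3 + 6x^2 + 3x + 1
image of x^4: x^4 + 6x^2 + 4x + 1
the matrix is upper triangular; its diagonal is (1, 1, 1, 1, 1)
for a triangular matrix the eigenvalues are the diagonal entries, with algebraic multiplicity their repetition count


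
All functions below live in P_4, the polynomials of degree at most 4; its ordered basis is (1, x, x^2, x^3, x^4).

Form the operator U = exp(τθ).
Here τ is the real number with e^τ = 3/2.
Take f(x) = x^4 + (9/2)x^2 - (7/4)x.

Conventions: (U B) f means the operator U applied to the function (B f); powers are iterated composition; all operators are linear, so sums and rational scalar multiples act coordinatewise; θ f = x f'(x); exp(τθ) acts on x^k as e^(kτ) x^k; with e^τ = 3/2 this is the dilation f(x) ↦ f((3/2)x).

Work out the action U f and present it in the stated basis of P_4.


exp(τθ) x^k = e^(kτ) x^k; with e^τ = 3/2 this sends x^k to (3/2)^k x^k
x ↦ 3/2 x
x^2 ↦ 9/4 x^2
x^4 ↦ 81/16 x^4
applying this coordinatewise to f: exp(τθ) f = (81/16)x^4 + (81/8)x^2 - (21/8)x

g(x) = (81/16)x^4 + (81/8)x^2 - (21/8)x


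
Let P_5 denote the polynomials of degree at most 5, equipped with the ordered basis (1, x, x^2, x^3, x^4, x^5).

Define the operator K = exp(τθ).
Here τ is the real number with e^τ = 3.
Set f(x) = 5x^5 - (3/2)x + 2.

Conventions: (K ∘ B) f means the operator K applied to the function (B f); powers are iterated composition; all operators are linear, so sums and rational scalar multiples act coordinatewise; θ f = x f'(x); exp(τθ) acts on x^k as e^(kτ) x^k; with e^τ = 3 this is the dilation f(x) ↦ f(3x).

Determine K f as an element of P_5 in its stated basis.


the result is g(x) = 1215x^5 - (9/2)x + 2

exp(τθ) x^k = e^(kτ) x^k; with e^τ = 3 this sends x^k to 3^k x^k
x ↦ 3 x
x^5 ↦ 243 x^5
applying this coordinatewise to f: exp(τθ) f = 1215x^5 - (9/2)x + 2


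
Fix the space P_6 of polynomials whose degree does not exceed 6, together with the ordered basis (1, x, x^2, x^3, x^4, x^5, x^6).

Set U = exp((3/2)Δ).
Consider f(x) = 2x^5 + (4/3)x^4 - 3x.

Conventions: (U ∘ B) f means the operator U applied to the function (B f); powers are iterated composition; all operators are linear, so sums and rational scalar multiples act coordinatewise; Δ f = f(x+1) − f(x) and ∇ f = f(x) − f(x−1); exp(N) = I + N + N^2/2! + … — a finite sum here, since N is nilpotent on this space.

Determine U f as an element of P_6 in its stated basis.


g(x) = 2x^5 + (49/3)x^4 + 83x^3 + (525/2)x^2 + (3877/8)x + 6527/16

order-1 term: 15x^4 + 38x^3 + 42x^2 + 23x + 1/2
order-2 term: 45x^3 + 153x^2 + (387/2)x + 177/2
order-3 term: (135/2)x^2 + (441/2)x + 783/4
order-4 term: (405/8)x + 108
order-5 term: 243/16
the series for exp((3/2)Δ) f terminates at order 5
exp((3/2)Δ) f = 2x^5 + (49/3)x^4 + 83x^3 + (525/2)x^2 + (3877/8)x + 6527/16


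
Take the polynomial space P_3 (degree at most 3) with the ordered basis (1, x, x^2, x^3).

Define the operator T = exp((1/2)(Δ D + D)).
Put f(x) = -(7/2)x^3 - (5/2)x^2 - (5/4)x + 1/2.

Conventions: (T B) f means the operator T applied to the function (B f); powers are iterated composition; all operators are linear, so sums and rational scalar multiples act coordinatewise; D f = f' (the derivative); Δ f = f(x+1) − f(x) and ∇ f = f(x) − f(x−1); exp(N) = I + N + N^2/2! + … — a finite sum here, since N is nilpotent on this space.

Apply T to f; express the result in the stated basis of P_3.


g(x) = -(7/2)x^3 - (31/4)x^2 - (135/8)x - 227/16

order-1 term: -(21/4)x^2 - 13x - 67/8
order-2 term: -(21/8)x - 47/8
order-3 term: -7/16
the series for exp((1/2)(Δ D + D)) f terminates at order 3
exp((1/2)(Δ D + D)) f = -(7/2)x^3 - (31/4)x^2 - (135/8)x - 227/16


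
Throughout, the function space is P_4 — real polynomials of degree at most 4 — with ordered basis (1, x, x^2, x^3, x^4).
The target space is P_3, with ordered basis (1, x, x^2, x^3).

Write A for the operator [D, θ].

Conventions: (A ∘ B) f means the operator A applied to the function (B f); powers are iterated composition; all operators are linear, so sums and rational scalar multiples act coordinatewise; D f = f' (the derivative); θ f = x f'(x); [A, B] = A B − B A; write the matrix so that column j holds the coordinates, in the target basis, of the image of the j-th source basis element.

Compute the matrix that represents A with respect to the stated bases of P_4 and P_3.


image of 1: 0
image of x: 1
image of x^2: 2x
image of x^3: 3x^2
image of x^4: 4x^3
each image's coordinates form column j of the matrix

the matrix is [[0, 1, 0, 0, 0]; [0, 0, 2, 0, 0]; [0, 0, 0, 3, 0]; [0, 0, 0, 0, 4]] (rows listed top to bottom)


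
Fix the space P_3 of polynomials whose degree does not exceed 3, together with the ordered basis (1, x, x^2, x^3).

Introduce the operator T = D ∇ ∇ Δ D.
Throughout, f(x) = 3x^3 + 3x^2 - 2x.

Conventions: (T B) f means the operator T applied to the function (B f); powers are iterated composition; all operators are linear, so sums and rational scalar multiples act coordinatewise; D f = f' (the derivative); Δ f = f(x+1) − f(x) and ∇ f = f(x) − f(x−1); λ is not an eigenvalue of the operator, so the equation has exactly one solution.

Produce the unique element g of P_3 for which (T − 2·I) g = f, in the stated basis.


the result is g(x) = -(3/2)x^3 - (3/2)x^2 + x

write g with unknown coordinates in the stated basis and equate coefficients in (T − 2·I) g = f
solving from the highest basis element down gives g = -(3/2)x^3 - (3/2)x^2 + x
check: T g = 0
so T g − 2·g = 3x^3 + 3x^2 - 2x = f ✓


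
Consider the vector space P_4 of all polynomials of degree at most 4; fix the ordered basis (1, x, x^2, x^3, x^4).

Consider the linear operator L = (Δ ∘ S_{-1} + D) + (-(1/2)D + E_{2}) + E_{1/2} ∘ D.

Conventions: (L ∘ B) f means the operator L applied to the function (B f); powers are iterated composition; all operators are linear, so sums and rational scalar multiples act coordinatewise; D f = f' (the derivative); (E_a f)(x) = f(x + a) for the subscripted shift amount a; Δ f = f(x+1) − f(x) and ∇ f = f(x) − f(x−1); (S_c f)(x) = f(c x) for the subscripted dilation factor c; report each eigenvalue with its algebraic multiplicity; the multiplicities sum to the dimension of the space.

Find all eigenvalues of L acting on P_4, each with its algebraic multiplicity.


λ = 1 (multiplicity 5)

image of 1: 1
image of x: x + 5/2
image of x^2: x^2 + 9x + 6
image of x^3: x^3 + (15/2)x^2 + 12x + 31/4
image of x^4: x^4 + 18x^3 + 36x^2 + 39x + 35/2
the matrix is upper triangular; its diagonal is (1, 1, 1, 1, 1)
for a triangular matrix the eigenvalues are the diagonal entries, with algebraic multiplicity their repetition count


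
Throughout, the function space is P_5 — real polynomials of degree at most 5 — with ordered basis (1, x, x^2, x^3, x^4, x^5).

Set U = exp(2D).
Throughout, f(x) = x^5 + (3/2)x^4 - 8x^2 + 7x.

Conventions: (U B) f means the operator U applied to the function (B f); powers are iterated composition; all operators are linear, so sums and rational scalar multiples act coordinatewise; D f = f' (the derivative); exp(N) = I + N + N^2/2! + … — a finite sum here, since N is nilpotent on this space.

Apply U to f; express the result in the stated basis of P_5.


g(x) = x^5 + (23/2)x^4 + 52x^3 + 108x^2 + 103x + 38

order-1 term: 10x^4 + 12x^3 - 32x + 14
order-2 term: 40x^3 + 36x^2 - 32
order-3 term: 80x^2 + 48x
order-4 term: 80x + 24
order-5 term: 32
the series for exp(2D) f terminates at order 5
exp(2D) f = x^5 + (23/2)x^4 + 52x^3 + 108x^2 + 103x + 38


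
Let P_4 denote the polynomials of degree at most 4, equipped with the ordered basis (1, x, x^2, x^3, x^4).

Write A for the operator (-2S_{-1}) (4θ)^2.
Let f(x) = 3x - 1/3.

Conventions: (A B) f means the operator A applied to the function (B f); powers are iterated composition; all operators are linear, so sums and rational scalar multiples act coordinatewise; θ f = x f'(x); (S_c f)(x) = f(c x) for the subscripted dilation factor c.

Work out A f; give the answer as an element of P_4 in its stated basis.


the result is g(x) = 96x

θ f = 3x
(4θ) f = 12x
θ (4θ) f = 12x
(4θ) (4θ) f = 48x
S_{-1} (4θ)^2 f = -48x
(-2S_{-1}) (4θ)^2 f = 96x


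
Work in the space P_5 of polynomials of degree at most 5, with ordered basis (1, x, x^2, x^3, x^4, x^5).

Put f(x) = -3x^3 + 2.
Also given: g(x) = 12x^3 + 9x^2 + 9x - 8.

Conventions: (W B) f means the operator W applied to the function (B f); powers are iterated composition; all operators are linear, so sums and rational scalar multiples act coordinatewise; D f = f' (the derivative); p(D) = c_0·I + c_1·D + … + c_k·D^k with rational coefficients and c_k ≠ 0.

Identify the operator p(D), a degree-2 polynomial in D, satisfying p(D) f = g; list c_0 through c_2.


D^0 f = -3x^3 + 2
D^1 f = -9x^2
D^2 f = -18x
matching coefficients of g against c_0 f + c_1 Df + … from the top degree down determines the c_i
solution: c_0 = -4, c_1 = -1, c_2 = -1/2

p(D) = -4·I − D − (1/2)·D^2, i.e. c_0 = -4, c_1 = -1, c_2 = -1/2


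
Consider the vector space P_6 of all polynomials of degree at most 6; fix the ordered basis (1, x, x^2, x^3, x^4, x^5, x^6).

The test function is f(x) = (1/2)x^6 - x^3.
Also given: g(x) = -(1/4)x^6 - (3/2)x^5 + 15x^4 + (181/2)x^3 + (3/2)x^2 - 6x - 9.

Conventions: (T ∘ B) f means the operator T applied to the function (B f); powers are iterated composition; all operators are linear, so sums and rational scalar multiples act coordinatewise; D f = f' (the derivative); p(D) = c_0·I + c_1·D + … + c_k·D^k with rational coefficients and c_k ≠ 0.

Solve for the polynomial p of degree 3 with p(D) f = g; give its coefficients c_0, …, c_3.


p(D) = -(1/2)·I − (1/2)·D + D^2 + (3/2)·D^3, i.e. c_0 = -1/2, c_1 = -1/2, c_2 = 1, c_3 = 3/2

D^0 f = (1/2)x^6 - x^3
D^1 f = 3x^5 - 3x^2
D^2 f = 15x^4 - 6x
D^3 f = 60x^3 - 6
matching coefficients of g against c_0 f + c_1 Df + … from the top degree down determines the c_i
solution: c_0 = -1/2, c_1 = -1/2, c_2 = 1, c_3 = 3/2


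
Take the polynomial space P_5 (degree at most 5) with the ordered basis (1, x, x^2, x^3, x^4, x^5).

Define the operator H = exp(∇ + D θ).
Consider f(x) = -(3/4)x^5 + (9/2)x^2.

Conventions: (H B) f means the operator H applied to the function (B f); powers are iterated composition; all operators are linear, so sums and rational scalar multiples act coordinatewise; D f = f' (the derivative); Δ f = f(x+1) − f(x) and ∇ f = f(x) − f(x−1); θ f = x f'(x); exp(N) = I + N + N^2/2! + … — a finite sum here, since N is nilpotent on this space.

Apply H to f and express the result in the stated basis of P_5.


the result is g(x) = -(3/4)x^5 - (45/2)x^4 - (435/2)x^3 - (1581/2)x^2 - 948x - 843/4

order-1 term: -(45/2)x^4 + (15/2)x^3 - (15/2)x^2 + (123/4)x - 21/4
order-2 term: -225x^3 + (225/2)x^2 - (315/4)x + 99/2
order-3 term: -900x^2 + 450x - 165
order-4 term: -1350x + 450
order-5 term: -540
the series for exp(∇ + D θ) f terminates at order 5
exp(∇ + D θ) f = -(3/4)x^5 - (45/2)x^4 - (435/2)x^3 - (1581/2)x^2 - 948x - 843/4


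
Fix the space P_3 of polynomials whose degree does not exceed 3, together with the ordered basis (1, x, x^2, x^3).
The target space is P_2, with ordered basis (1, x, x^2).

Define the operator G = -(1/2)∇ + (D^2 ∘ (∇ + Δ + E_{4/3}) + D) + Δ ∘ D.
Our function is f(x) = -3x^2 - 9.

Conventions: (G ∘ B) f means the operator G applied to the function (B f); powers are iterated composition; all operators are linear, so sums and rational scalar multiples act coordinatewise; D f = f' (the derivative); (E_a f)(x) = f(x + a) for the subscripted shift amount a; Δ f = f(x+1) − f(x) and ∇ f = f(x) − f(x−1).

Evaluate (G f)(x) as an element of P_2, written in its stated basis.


∇ f = -6x + 3
(-(1/2)∇) f = 3x - 3/2
∇ f = -6x + 3
Δ f = -6x - 3
E_{4/3} f = -3x^2 - 8x - 43/3
(∇ + Δ + E_{4/3}) f = -3x^2 - 20x - 43/3
D (∇ + Δ + E_{4/3}) f = -6x - 20
D D (∇ + Δ + E_{4/3}) f = -6
D f = -6x
(D^2 ∘ (∇ + Δ + E_{4/3}) + D) f = -6x - 6
D f = -6x
Δ D f = -6
(-(1/2)∇ + (D^2 ∘ (∇ + Δ + E_{4/3}) + D) + Δ ∘ D) f = -3x - 27/2

g(x) = -3x - 27/2
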